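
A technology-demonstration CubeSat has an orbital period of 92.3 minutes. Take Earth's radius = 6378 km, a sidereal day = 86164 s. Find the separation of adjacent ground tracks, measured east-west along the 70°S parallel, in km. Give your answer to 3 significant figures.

881 km

T = 92.3 min = 5538.0 s.
Node shift per orbit = (5538.0/86164) × 360° = 23.14°.
Equatorial spacing = 23.14 × 111.3 km/° = 2576 km.
At 70° latitude, spacing = 2576 × cos(70°) = 881 km.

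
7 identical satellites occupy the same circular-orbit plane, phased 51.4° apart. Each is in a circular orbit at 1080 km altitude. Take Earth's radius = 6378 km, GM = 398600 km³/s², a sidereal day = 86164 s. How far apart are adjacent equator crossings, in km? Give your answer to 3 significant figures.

426 km

Semi-major axis a = 6378 + 1080 = 7458 km. Period T = 2π√(a³/μ) = 2π√(7458³/398600) = 6409.8 s = 106.83 min.
Single-satellite node shift = (6409.8/86164) × 360° = 26.78°.
With 7 satellites evenly phased, successive equator crossings are 26.78/7 = 3.826° apart.
That is 3.826 × 111.3 = 426 km at the equator.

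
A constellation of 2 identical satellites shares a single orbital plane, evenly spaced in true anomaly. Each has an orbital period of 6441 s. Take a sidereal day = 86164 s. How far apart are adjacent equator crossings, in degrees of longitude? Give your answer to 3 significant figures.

13.5°

Single-satellite node shift = (6441.0/86164) × 360° = 26.91°.
With 2 satellites evenly phased, successive equator crossings are 26.91/2 = 13.456° apart.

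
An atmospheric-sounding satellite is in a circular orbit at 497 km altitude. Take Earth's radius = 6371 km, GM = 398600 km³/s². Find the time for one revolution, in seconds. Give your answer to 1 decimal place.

Semi-major axis a = 6371 + 497 = 6868 km. Period T = 2π√(a³/μ) = 2π√(6868³/398600) = 5664.4 s = 94.41 min.

5664.4 seconds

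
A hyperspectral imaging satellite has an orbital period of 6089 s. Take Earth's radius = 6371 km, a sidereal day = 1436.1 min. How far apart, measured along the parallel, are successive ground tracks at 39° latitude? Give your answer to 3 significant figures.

2200 km

Node shift per orbit = (6089.0/86166) × 360° = 25.44°.
Equatorial spacing = 25.44 × 111.2 km/° = 2829 km.
At 39° latitude, spacing = 2829 × cos(39°) = 2198 km.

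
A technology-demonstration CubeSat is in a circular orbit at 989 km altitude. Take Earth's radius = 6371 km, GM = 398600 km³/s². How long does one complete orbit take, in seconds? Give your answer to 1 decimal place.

6283.9 seconds

Semi-major axis a = 6371 + 989 = 7360 km. Period T = 2π√(a³/μ) = 2π√(7360³/398600) = 6283.9 s = 104.73 min.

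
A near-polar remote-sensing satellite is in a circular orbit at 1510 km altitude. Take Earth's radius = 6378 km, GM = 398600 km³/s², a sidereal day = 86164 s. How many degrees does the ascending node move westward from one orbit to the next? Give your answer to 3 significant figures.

Semi-major axis a = 6378 + 1510 = 7888 km. Period T = 2π√(a³/μ) = 2π√(7888³/398600) = 6972.1 s = 116.20 min.
During one orbit Earth rotates (6972.1 / 86164) × 360° = 29.13°.

29.1°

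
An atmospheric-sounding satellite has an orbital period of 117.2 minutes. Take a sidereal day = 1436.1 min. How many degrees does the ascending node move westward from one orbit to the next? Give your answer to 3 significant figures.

29.4°

T = 117.2 min = 7032.0 s.
During one orbit Earth rotates (7032.0 / 86166) × 360° = 29.38°.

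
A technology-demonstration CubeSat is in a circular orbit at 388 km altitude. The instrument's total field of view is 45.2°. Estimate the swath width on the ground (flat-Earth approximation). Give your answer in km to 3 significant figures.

Half-angle = 45.2°/2 = 22.6°.
Swath width ≈ 2h·tan(θ/2) = 2 × 388 × tan(22.6°) = 323.0 km.

323 km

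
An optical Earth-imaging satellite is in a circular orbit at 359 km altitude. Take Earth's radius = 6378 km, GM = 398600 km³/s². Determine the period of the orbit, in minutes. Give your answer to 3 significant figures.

91.7 min

Semi-major axis a = 6378 + 359 = 6737 km. Period T = 2π√(a³/μ) = 2π√(6737³/398600) = 5503.1 s = 91.72 min.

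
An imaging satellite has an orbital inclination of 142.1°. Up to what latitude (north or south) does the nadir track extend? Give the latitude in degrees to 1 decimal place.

37.9°

Retrograde orbit: the ground track reaches ±(180° − i) = ±(180 − 142.1) = ±37.9°.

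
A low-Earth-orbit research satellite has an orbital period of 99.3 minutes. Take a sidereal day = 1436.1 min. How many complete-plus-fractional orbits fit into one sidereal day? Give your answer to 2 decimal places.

14.46

T = 99.3 min = 5958.0 s.
Orbits per sidereal day = 86166 / 5958.0 = 14.462.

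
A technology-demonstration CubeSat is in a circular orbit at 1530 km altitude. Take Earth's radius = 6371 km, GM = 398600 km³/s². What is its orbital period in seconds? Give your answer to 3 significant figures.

6990 seconds

Semi-major axis a = 6371 + 1530 = 7901 km. Period T = 2π√(a³/μ) = 2π√(7901³/398600) = 6989.3 s = 116.49 min.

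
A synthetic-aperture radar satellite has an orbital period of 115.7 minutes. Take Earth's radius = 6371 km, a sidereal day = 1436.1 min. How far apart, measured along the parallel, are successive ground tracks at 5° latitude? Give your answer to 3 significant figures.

3210 km

T = 115.7 min = 6942.0 s.
Node shift per orbit = (6942.0/86166) × 360° = 29.00°.
Equatorial spacing = 29.00 × 111.2 km/° = 3225 km.
At 5° latitude, spacing = 3225 × cos(5°) = 3213 km.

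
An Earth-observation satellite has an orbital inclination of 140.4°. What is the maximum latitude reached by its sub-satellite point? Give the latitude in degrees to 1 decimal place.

Retrograde orbit: the ground track reaches ±(180° − i) = ±(180 − 140.4) = ±39.6°.

39.6°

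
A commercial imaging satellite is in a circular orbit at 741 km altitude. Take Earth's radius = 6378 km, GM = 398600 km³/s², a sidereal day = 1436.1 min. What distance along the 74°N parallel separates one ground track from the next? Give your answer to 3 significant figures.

766 km

Semi-major axis a = 6378 + 741 = 7119 km. Period T = 2π√(a³/μ) = 2π√(7119³/398600) = 5977.8 s = 99.63 min.
Node shift per orbit = (5977.8/86166) × 360° = 24.98°.
Equatorial spacing = 24.98 × 111.3 km/° = 2780 km.
At 74° latitude, spacing = 2780 × cos(74°) = 766 km.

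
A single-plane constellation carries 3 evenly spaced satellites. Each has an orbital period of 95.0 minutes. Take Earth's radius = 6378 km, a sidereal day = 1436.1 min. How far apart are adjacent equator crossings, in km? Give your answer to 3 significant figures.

884 km

T = 95.0 min = 5700.0 s.
Single-satellite node shift = (5700.0/86166) × 360° = 23.81°.
With 3 satellites evenly phased, successive equator crossings are 23.81/3 = 7.938° apart.
That is 7.938 × 111.3 = 884 km at the equator.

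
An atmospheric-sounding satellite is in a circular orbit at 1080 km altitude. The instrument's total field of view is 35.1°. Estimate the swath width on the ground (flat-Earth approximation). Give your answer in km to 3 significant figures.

683 km

Half-angle = 35.1°/2 = 17.55°.
Swath width ≈ 2h·tan(θ/2) = 2 × 1080 × tan(17.55°) = 683.1 km.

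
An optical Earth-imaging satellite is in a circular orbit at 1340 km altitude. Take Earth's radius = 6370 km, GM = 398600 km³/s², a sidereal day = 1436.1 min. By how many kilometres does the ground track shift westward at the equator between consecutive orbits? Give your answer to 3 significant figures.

Semi-major axis a = 6370 + 1340 = 7710 km. Period T = 2π√(a³/μ) = 2π√(7710³/398600) = 6737.4 s = 112.29 min.
During one orbit Earth rotates (6737.4 / 86166) × 360° = 28.15°.
At the equator that is 28.15° × (2π·6370/360) km/° = 28.15 × 111.2 = 3130 km.

3130 km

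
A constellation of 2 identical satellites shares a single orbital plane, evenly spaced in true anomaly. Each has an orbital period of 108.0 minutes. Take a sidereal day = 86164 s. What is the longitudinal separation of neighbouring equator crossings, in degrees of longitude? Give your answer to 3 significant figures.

T = 108.0 min = 6480.0 s.
Single-satellite node shift = (6480.0/86164) × 360° = 27.07°.
With 2 satellites evenly phased, successive equator crossings are 27.07/2 = 13.537° apart.

13.5°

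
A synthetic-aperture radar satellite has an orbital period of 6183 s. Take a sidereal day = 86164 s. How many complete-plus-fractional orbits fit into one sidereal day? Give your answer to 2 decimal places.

13.94

Orbits per sidereal day = 86164 / 6183.0 = 13.936.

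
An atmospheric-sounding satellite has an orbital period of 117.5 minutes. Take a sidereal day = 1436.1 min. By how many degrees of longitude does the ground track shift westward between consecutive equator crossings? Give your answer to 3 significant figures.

T = 117.5 min = 7050.0 s.
During one orbit Earth rotates (7050.0 / 86166) × 360° = 29.45°.

29.5°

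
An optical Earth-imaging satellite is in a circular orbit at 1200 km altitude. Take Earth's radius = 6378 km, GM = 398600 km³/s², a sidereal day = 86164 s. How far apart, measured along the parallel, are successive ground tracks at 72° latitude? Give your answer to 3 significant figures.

Semi-major axis a = 6378 + 1200 = 7578 km. Period T = 2π√(a³/μ) = 2π√(7578³/398600) = 6565.1 s = 109.42 min.
Node shift per orbit = (6565.1/86164) × 360° = 27.43°.
Equatorial spacing = 27.43 × 111.3 km/° = 3053 km.
At 72° latitude, spacing = 3053 × cos(72°) = 944 km.

944 km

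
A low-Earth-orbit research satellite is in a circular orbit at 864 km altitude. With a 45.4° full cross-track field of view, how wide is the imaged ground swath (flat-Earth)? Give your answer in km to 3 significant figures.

Half-angle = 45.4°/2 = 22.7°.
Swath width ≈ 2h·tan(θ/2) = 2 × 864 × tan(22.7°) = 722.8 km.

723 km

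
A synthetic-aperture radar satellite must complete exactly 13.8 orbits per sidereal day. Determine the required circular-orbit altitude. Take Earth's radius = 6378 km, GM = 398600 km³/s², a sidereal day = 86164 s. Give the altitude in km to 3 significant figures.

Required period T = 86164 / 13.8 = 6243.8 s.
From T = 2π√(a³/μ): a = (μ T²/4π²)^(1/3) = (398600 × 6243.8² / 4π²)^(1/3) = 7329 km.
Altitude h = a − R = 7329 − 6378 = 951 km.

951 km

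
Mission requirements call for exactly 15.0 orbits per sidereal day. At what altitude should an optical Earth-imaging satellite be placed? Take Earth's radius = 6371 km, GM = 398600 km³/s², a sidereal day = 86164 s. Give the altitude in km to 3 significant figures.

Required period T = 86164 / 15.0 = 5744.3 s.
From T = 2π√(a³/μ): a = (μ T²/4π²)^(1/3) = (398600 × 5744.3² / 4π²)^(1/3) = 6932 km.
Altitude h = a − R = 6932 − 6371 = 561 km.

561 km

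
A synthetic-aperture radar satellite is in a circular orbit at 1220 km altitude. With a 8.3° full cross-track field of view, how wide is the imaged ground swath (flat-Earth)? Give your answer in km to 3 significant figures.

Half-angle = 8.3°/2 = 4.15°.
Swath width ≈ 2h·tan(θ/2) = 2 × 1220 × tan(4.15°) = 177.0 km.

177 km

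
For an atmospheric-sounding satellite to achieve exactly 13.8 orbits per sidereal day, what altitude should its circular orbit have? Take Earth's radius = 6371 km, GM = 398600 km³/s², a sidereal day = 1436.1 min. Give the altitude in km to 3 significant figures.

Required period T = 86166 / 13.8 = 6243.9 s.
From T = 2π√(a³/μ): a = (μ T²/4π²)^(1/3) = (398600 × 6243.9² / 4π²)^(1/3) = 7329 km.
Altitude h = a − R = 7329 − 6371 = 958 km.

958 km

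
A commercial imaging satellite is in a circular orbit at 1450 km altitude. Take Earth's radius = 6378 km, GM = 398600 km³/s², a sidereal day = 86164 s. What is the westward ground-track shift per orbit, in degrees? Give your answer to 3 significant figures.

Semi-major axis a = 6378 + 1450 = 7828 km. Period T = 2π√(a³/μ) = 2π√(7828³/398600) = 6892.7 s = 114.88 min.
During one orbit Earth rotates (6892.7 / 86164) × 360° = 28.80°.

28.8°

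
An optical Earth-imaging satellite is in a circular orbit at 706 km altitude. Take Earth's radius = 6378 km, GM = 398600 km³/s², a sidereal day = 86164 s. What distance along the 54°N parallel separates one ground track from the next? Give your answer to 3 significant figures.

1620 km

Semi-major axis a = 6378 + 706 = 7084 km. Period T = 2π√(a³/μ) = 2π√(7084³/398600) = 5933.7 s = 98.90 min.
Node shift per orbit = (5933.7/86164) × 360° = 24.79°.
Equatorial spacing = 24.79 × 111.3 km/° = 2760 km.
At 54° latitude, spacing = 2760 × cos(54°) = 1622 km.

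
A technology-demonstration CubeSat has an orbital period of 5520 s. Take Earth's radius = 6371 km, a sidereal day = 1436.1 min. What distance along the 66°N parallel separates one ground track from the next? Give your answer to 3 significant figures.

1040 km

Node shift per orbit = (5520.0/86166) × 360° = 23.06°.
Equatorial spacing = 23.06 × 111.2 km/° = 2564 km.
At 66° latitude, spacing = 2564 × cos(66°) = 1043 km.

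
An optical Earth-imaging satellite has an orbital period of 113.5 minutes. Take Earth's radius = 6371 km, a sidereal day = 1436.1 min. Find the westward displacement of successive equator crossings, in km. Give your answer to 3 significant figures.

3160 km

T = 113.5 min = 6810.0 s.
During one orbit Earth rotates (6810.0 / 86166) × 360° = 28.45°.
At the equator that is 28.45° × (2π·6371/360) km/° = 28.45 × 111.2 = 3164 km.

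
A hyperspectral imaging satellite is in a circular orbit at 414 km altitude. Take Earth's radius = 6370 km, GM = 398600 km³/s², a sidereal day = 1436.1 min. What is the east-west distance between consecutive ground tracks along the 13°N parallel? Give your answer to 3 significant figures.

2520 km

Semi-major axis a = 6370 + 414 = 6784 km. Period T = 2π√(a³/μ) = 2π√(6784³/398600) = 5560.8 s = 92.68 min.
Node shift per orbit = (5560.8/86166) × 360° = 23.23°.
Equatorial spacing = 23.23 × 111.2 km/° = 2583 km.
At 13° latitude, spacing = 2583 × cos(13°) = 2517 km.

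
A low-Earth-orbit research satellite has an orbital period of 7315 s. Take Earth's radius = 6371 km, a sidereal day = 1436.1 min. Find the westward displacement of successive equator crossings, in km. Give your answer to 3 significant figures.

During one orbit Earth rotates (7315.0 / 86166) × 360° = 30.56°.
At the equator that is 30.56° × (2π·6371/360) km/° = 30.56 × 111.2 = 3398 km.

3400 km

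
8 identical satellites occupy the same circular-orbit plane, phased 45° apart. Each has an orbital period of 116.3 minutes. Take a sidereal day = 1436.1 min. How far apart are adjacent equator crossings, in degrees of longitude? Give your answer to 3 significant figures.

3.64°

T = 116.3 min = 6978.0 s.
Single-satellite node shift = (6978.0/86166) × 360° = 29.15°.
With 8 satellites evenly phased, successive equator crossings are 29.15/8 = 3.644° apart.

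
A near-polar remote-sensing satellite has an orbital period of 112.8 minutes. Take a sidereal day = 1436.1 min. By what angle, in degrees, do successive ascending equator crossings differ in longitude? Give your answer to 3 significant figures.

28.3°

T = 112.8 min = 6768.0 s.
During one orbit Earth rotates (6768.0 / 86166) × 360° = 28.28°.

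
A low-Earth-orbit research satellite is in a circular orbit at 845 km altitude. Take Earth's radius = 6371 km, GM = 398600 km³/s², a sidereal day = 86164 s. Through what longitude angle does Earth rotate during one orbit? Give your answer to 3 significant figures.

25.5°

Semi-major axis a = 6371 + 845 = 7216 km. Period T = 2π√(a³/μ) = 2π√(7216³/398600) = 6100.4 s = 101.67 min.
During one orbit Earth rotates (6100.4 / 86164) × 360° = 25.49°.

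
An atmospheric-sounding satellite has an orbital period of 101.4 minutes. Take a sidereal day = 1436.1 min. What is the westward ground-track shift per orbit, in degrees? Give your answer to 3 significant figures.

T = 101.4 min = 6084.0 s.
During one orbit Earth rotates (6084.0 / 86166) × 360° = 25.42°.

25.4°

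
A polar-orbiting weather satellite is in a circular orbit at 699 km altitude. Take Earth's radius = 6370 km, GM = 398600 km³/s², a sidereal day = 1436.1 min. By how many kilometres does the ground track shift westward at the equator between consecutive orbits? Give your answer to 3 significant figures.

Semi-major axis a = 6370 + 699 = 7069 km. Period T = 2π√(a³/μ) = 2π√(7069³/398600) = 5914.9 s = 98.58 min.
During one orbit Earth rotates (5914.9 / 86166) × 360° = 24.71°.
At the equator that is 24.71° × (2π·6370/360) km/° = 24.71 × 111.2 = 2747 km.

2750 km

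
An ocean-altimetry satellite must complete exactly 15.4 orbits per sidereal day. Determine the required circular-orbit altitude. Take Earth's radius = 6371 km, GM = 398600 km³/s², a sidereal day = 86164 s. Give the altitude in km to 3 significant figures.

441 km

Required period T = 86164 / 15.4 = 5595.1 s.
From T = 2π√(a³/μ): a = (μ T²/4π²)^(1/3) = (398600 × 5595.1² / 4π²)^(1/3) = 6812 km.
Altitude h = a − R = 6812 − 6371 = 441 km.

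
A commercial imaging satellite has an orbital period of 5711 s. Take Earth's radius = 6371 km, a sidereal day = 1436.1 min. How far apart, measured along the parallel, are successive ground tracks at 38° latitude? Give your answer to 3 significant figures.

Node shift per orbit = (5711.0/86166) × 360° = 23.86°.
Equatorial spacing = 23.86 × 111.2 km/° = 2653 km.
At 38° latitude, spacing = 2653 × cos(38°) = 2091 km.

2090 km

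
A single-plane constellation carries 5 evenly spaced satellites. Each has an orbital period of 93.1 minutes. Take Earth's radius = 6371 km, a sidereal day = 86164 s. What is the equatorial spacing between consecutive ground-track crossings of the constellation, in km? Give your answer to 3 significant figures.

T = 93.1 min = 5586.0 s.
Single-satellite node shift = (5586.0/86164) × 360° = 23.34°.
With 5 satellites evenly phased, successive equator crossings are 23.34/5 = 4.668° apart.
That is 4.668 × 111.2 = 519 km at the equator.

519 km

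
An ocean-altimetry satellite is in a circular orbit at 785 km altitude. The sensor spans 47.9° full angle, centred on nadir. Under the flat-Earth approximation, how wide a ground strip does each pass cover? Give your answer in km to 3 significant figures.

Half-angle = 47.9°/2 = 23.95°.
Swath width ≈ 2h·tan(θ/2) = 2 × 785 × tan(23.95°) = 697.4 km.

697 km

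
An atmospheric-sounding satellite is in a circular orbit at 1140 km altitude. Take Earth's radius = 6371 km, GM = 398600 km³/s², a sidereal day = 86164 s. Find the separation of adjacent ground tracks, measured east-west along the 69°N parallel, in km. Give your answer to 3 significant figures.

1080 km

Semi-major axis a = 6371 + 1140 = 7511 km. Period T = 2π√(a³/μ) = 2π√(7511³/398600) = 6478.3 s = 107.97 min.
Node shift per orbit = (6478.3/86164) × 360° = 27.07°.
Equatorial spacing = 27.07 × 111.2 km/° = 3010 km.
At 69° latitude, spacing = 3010 × cos(69°) = 1079 km.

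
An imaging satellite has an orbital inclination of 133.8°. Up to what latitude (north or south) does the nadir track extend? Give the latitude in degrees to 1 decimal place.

Retrograde orbit: the ground track reaches ±(180° − i) = ±(180 − 133.8) = ±46.2°.

46.2°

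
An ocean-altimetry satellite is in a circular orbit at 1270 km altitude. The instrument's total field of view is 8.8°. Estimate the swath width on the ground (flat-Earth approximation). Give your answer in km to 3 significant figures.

Half-angle = 8.8°/2 = 4.4°.
Swath width ≈ 2h·tan(θ/2) = 2 × 1270 × tan(4.4°) = 195.4 km.

195 km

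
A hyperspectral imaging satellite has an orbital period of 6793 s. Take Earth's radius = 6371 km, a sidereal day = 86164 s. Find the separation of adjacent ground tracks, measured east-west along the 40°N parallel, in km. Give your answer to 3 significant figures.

2420 km

Node shift per orbit = (6793.0/86164) × 360° = 28.38°.
Equatorial spacing = 28.38 × 111.2 km/° = 3156 km.
At 40° latitude, spacing = 3156 × cos(40°) = 2418 km.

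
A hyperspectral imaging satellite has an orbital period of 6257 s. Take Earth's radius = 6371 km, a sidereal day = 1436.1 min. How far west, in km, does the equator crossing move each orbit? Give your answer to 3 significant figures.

During one orbit Earth rotates (6257.0 / 86166) × 360° = 26.14°.
At the equator that is 26.14° × (2π·6371/360) km/° = 26.14 × 111.2 = 2907 km.

2910 km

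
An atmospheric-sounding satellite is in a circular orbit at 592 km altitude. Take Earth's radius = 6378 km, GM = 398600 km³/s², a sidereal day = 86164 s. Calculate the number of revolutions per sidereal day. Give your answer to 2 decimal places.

14.88

Semi-major axis a = 6378 + 592 = 6970 km. Period T = 2π√(a³/μ) = 2π√(6970³/398600) = 5791.1 s = 96.52 min.
Orbits per sidereal day = 86164 / 5791.1 = 14.879.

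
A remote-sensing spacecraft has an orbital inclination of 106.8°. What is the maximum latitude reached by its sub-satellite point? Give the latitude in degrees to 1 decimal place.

Retrograde orbit: the ground track reaches ±(180° − i) = ±(180 − 106.8) = ±73.2°.

73.2°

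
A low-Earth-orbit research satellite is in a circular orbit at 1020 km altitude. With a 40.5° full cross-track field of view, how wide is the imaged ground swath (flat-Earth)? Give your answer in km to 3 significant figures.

Half-angle = 40.5°/2 = 20.25°.
Swath width ≈ 2h·tan(θ/2) = 2 × 1020 × tan(20.25°) = 752.6 km.

753 km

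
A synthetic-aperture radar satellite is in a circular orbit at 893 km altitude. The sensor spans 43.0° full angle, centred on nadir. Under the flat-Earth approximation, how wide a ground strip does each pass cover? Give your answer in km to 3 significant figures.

Half-angle = 43.0°/2 = 21.5°.
Swath width ≈ 2h·tan(θ/2) = 2 × 893 × tan(21.5°) = 703.5 km.

704 km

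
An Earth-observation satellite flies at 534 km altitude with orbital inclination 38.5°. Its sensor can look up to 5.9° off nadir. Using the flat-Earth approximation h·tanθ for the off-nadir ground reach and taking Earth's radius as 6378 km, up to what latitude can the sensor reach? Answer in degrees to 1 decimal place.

39.0°

For a prograde orbit the ground track reaches latitude ±i = ±38.5°.
Sensor half-swath on the ground ≈ 534·tan(5.9°) = 55 km = 0.50° of latitude.
Maximum observable latitude ≈ 38.5 + 0.50 = 39.0°.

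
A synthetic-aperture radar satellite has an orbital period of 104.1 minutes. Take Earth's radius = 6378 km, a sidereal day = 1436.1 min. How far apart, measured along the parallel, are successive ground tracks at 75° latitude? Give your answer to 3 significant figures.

T = 104.1 min = 6246.0 s.
Node shift per orbit = (6246.0/86166) × 360° = 26.10°.
Equatorial spacing = 26.10 × 111.3 km/° = 2905 km.
At 75° latitude, spacing = 2905 × cos(75°) = 752 km.

752 km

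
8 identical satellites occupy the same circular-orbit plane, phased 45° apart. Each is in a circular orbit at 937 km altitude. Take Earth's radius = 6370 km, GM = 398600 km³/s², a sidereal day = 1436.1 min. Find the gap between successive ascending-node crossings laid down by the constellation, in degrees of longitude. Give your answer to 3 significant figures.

Semi-major axis a = 6370 + 937 = 7307 km. Period T = 2π√(a³/μ) = 2π√(7307³/398600) = 6216.1 s = 103.60 min.
Single-satellite node shift = (6216.1/86166) × 360° = 25.97°.
With 8 satellites evenly phased, successive equator crossings are 25.97/8 = 3.246° apart.

3.25°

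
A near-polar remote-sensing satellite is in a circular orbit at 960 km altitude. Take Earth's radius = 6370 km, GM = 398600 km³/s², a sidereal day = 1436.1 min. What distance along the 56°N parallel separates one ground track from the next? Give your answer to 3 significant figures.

Semi-major axis a = 6370 + 960 = 7330 km. Period T = 2π√(a³/μ) = 2π√(7330³/398600) = 6245.5 s = 104.09 min.
Node shift per orbit = (6245.5/86166) × 360° = 26.09°.
Equatorial spacing = 26.09 × 111.2 km/° = 2901 km.
At 56° latitude, spacing = 2901 × cos(56°) = 1622 km.

1620 km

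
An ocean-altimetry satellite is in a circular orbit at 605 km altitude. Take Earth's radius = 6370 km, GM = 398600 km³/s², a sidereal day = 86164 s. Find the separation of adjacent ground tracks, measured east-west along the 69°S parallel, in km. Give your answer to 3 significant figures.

Semi-major axis a = 6370 + 605 = 6975 km. Period T = 2π√(a³/μ) = 2π√(6975³/398600) = 5797.3 s = 96.62 min.
Node shift per orbit = (5797.3/86164) × 360° = 24.22°.
Equatorial spacing = 24.22 × 111.2 km/° = 2693 km.
At 69° latitude, spacing = 2693 × cos(69°) = 965 km.

965 km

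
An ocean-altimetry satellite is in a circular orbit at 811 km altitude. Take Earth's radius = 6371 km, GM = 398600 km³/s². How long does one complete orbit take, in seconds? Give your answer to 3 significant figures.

6060 seconds

Semi-major axis a = 6371 + 811 = 7182 km. Period T = 2π√(a³/μ) = 2π√(7182³/398600) = 6057.3 s = 100.96 min.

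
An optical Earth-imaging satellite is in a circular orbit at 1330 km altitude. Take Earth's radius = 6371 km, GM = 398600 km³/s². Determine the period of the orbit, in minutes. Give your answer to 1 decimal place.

112.1 min

Semi-major axis a = 6371 + 1330 = 7701 km. Period T = 2π√(a³/μ) = 2π√(7701³/398600) = 6725.6 s = 112.09 min.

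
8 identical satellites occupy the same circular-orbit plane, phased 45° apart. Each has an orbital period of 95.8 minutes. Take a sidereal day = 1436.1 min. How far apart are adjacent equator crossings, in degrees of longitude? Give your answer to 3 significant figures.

T = 95.8 min = 5748.0 s.
Single-satellite node shift = (5748.0/86166) × 360° = 24.02°.
With 8 satellites evenly phased, successive equator crossings are 24.02/8 = 3.002° apart.

3.00°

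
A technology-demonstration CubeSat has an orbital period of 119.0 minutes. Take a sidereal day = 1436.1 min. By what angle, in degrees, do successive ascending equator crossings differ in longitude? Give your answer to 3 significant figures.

29.8°

T = 119.0 min = 7140.0 s.
During one orbit Earth rotates (7140.0 / 86166) × 360° = 29.83°.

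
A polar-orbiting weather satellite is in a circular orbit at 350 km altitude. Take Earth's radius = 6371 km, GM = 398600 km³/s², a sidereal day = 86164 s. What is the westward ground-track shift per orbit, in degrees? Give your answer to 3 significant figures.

22.9°

Semi-major axis a = 6371 + 350 = 6721 km. Period T = 2π√(a³/μ) = 2π√(6721³/398600) = 5483.6 s = 91.39 min.
During one orbit Earth rotates (5483.6 / 86164) × 360° = 22.91°.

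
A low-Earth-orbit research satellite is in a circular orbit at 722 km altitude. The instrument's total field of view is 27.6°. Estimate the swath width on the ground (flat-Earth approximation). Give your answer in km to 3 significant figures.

355 km

Half-angle = 27.6°/2 = 13.8°.
Swath width ≈ 2h·tan(θ/2) = 2 × 722 × tan(13.8°) = 354.7 km.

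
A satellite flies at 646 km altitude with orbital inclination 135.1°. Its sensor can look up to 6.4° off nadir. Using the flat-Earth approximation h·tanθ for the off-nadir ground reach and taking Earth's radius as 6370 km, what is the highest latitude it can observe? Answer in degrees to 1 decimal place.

Retrograde orbit: the ground track reaches ±(180° − i) = ±(180 − 135.1) = ±44.9°.
Sensor half-swath on the ground ≈ 646·tan(6.4°) = 72 km = 0.65° of latitude.
Maximum observable latitude ≈ 44.9 + 0.65 = 45.6°.

45.6°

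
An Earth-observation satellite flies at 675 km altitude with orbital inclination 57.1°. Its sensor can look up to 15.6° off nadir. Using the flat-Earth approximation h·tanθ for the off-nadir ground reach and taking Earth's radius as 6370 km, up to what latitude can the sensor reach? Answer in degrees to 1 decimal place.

For a prograde orbit the ground track reaches latitude ±i = ±57.1°.
Sensor half-swath on the ground ≈ 675·tan(15.6°) = 188 km = 1.70° of latitude.
Maximum observable latitude ≈ 57.1 + 1.70 = 58.8°.

58.8°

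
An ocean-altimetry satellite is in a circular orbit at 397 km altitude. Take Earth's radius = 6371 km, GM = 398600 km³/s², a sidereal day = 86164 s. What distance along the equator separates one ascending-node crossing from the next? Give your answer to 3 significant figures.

2570 km

Semi-major axis a = 6371 + 397 = 6768 km. Period T = 2π√(a³/μ) = 2π√(6768³/398600) = 5541.2 s = 92.35 min.
During one orbit Earth rotates (5541.2 / 86164) × 360° = 23.15°.
At the equator that is 23.15° × (2π·6371/360) km/° = 23.15 × 111.2 = 2574 km.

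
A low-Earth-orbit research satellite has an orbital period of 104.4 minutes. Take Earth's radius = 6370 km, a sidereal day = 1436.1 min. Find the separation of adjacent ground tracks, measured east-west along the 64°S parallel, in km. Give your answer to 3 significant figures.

T = 104.4 min = 6264.0 s.
Node shift per orbit = (6264.0/86166) × 360° = 26.17°.
Equatorial spacing = 26.17 × 111.2 km/° = 2910 km.
At 64° latitude, spacing = 2910 × cos(64°) = 1275 km.

1280 km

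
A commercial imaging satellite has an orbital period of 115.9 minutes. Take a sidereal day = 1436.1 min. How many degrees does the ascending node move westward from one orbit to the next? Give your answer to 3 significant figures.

T = 115.9 min = 6954.0 s.
During one orbit Earth rotates (6954.0 / 86166) × 360° = 29.05°.

29.1°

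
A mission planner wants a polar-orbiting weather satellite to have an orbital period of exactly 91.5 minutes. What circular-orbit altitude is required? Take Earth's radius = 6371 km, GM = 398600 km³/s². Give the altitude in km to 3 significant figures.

355 km

T = 91.5 min = 5490.0 s.
From T = 2π√(a³/μ): a = (μ T²/4π²)^(1/3) = (398600 × 5490.0² / 4π²)^(1/3) = 6726 km.
Altitude h = a − R = 6726 − 6371 = 355 km.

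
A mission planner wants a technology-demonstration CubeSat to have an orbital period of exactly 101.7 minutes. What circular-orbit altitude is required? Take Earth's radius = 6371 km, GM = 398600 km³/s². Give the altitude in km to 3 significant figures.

846 km

T = 101.7 min = 6102.0 s.
From T = 2π√(a³/μ): a = (μ T²/4π²)^(1/3) = (398600 × 6102.0² / 4π²)^(1/3) = 7217 km.
Altitude h = a − R = 7217 − 6371 = 846 km.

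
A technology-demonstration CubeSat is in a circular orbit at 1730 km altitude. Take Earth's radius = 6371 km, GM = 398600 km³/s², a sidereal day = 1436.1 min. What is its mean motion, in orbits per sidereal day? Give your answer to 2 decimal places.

11.87

Semi-major axis a = 6371 + 1730 = 8101 km. Period T = 2π√(a³/μ) = 2π√(8101³/398600) = 7256.4 s = 120.94 min.
Orbits per sidereal day = 86166 / 7256.4 = 11.875.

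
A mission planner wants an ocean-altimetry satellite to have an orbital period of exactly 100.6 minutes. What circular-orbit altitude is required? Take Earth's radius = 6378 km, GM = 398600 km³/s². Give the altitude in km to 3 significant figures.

T = 100.6 min = 6036.0 s.
From T = 2π√(a³/μ): a = (μ T²/4π²)^(1/3) = (398600 × 6036.0² / 4π²)^(1/3) = 7165 km.
Altitude h = a − R = 7165 − 6378 = 787 km.

787 km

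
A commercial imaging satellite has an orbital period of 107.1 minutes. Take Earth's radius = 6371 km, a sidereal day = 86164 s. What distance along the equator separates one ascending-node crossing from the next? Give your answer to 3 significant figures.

T = 107.1 min = 6426.0 s.
During one orbit Earth rotates (6426.0 / 86164) × 360° = 26.85°.
At the equator that is 26.85° × (2π·6371/360) km/° = 26.85 × 111.2 = 2985 km.

2990 km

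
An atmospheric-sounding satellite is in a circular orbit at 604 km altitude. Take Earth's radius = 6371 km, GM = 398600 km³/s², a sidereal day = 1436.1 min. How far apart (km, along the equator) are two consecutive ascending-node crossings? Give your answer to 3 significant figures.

Semi-major axis a = 6371 + 604 = 6975 km. Period T = 2π√(a³/μ) = 2π√(6975³/398600) = 5797.3 s = 96.62 min.
During one orbit Earth rotates (5797.3 / 86166) × 360° = 24.22°.
At the equator that is 24.22° × (2π·6371/360) km/° = 24.22 × 111.2 = 2693 km.

2690 km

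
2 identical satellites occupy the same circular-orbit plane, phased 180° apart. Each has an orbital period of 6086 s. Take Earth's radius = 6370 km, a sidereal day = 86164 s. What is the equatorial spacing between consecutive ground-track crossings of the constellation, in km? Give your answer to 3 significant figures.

1410 km

Single-satellite node shift = (6086.0/86164) × 360° = 25.43°.
With 2 satellites evenly phased, successive equator crossings are 25.43/2 = 12.714° apart.
That is 12.714 × 111.2 = 1413 km at the equator.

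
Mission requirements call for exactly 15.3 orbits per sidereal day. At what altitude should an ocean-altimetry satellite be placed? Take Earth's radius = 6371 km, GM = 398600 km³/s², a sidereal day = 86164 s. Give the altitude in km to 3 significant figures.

470 km

Required period T = 86164 / 15.3 = 5631.6 s.
From T = 2π√(a³/μ): a = (μ T²/4π²)^(1/3) = (398600 × 5631.6² / 4π²)^(1/3) = 6841 km.
Altitude h = a − R = 6841 − 6371 = 470 km.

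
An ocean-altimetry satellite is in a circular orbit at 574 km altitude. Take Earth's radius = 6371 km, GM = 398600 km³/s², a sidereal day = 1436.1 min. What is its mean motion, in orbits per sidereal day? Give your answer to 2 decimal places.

14.96

Semi-major axis a = 6371 + 574 = 6945 km. Period T = 2π√(a³/μ) = 2π√(6945³/398600) = 5760.0 s = 96.00 min.
Orbits per sidereal day = 86166 / 5760.0 = 14.959.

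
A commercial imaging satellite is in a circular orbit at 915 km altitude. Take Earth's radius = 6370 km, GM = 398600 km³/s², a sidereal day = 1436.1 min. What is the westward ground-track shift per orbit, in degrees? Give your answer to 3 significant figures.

25.9°

Semi-major axis a = 6370 + 915 = 7285 km. Period T = 2π√(a³/μ) = 2π√(7285³/398600) = 6188.1 s = 103.13 min.
During one orbit Earth rotates (6188.1 / 86166) × 360° = 25.85°.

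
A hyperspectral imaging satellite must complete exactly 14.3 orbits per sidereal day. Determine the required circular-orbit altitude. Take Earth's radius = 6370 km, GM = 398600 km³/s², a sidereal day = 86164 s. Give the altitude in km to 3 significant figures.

Required period T = 86164 / 14.3 = 6025.5 s.
From T = 2π√(a³/μ): a = (μ T²/4π²)^(1/3) = (398600 × 6025.5² / 4π²)^(1/3) = 7157 km.
Altitude h = a − R = 7157 − 6370 = 787 km.

787 km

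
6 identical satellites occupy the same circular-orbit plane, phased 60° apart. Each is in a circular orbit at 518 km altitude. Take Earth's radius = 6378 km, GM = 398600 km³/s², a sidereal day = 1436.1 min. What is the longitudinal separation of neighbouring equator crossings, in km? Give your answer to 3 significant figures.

Semi-major axis a = 6378 + 518 = 6896 km. Period T = 2π√(a³/μ) = 2π√(6896³/398600) = 5699.1 s = 94.99 min.
Single-satellite node shift = (5699.1/86166) × 360° = 23.81°.
With 6 satellites evenly phased, successive equator crossings are 23.81/6 = 3.968° apart.
That is 3.968 × 111.3 = 442 km at the equator.

442 km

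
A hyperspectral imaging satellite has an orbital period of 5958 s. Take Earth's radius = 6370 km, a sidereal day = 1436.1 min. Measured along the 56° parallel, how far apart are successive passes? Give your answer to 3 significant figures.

Node shift per orbit = (5958.0/86166) × 360° = 24.89°.
Equatorial spacing = 24.89 × 111.2 km/° = 2767 km.
At 56° latitude, spacing = 2767 × cos(56°) = 1548 km.

1550 km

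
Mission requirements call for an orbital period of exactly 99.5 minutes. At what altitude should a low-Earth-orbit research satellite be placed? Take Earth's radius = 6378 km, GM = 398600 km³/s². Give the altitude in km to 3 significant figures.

735 km

T = 99.5 min = 5970.0 s.
From T = 2π√(a³/μ): a = (μ T²/4π²)^(1/3) = (398600 × 5970.0² / 4π²)^(1/3) = 7113 km.
Altitude h = a − R = 7113 − 6378 = 735 km.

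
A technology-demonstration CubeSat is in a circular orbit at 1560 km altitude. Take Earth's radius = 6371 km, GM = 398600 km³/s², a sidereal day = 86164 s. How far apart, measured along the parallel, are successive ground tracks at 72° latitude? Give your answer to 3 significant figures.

Semi-major axis a = 6371 + 1560 = 7931 km. Period T = 2π√(a³/μ) = 2π√(7931³/398600) = 7029.2 s = 117.15 min.
Node shift per orbit = (7029.2/86164) × 360° = 29.37°.
Equatorial spacing = 29.37 × 111.2 km/° = 3266 km.
At 72° latitude, spacing = 3266 × cos(72°) = 1009 km.

1010 km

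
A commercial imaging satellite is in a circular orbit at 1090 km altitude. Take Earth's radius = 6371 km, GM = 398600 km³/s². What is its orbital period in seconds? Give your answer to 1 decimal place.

6413.7 seconds

Semi-major axis a = 6371 + 1090 = 7461 km. Period T = 2π√(a³/μ) = 2π√(7461³/398600) = 6413.7 s = 106.89 min.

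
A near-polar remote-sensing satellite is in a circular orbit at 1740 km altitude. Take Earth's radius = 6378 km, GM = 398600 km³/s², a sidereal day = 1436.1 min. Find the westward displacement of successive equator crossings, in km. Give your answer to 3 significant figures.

3390 km

Semi-major axis a = 6378 + 1740 = 8118 km. Period T = 2π√(a³/μ) = 2π√(8118³/398600) = 7279.2 s = 121.32 min.
During one orbit Earth rotates (7279.2 / 86166) × 360° = 30.41°.
At the equator that is 30.41° × (2π·6378/360) km/° = 30.41 × 111.3 = 3385 km.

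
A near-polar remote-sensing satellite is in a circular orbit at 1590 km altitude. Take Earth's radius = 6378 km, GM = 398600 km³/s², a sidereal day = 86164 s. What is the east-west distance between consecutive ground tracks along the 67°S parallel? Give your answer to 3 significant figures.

Semi-major axis a = 6378 + 1590 = 7968 km. Period T = 2π√(a³/μ) = 2π√(7968³/398600) = 7078.4 s = 117.97 min.
Node shift per orbit = (7078.4/86164) × 360° = 29.57°.
Equatorial spacing = 29.57 × 111.3 km/° = 3292 km.
At 67° latitude, spacing = 3292 × cos(67°) = 1286 km.

1290 km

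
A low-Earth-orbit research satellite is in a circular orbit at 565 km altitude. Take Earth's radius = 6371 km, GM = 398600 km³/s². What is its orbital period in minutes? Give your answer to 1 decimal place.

Semi-major axis a = 6371 + 565 = 6936 km. Period T = 2π√(a³/μ) = 2π√(6936³/398600) = 5748.8 s = 95.81 min.

95.8 min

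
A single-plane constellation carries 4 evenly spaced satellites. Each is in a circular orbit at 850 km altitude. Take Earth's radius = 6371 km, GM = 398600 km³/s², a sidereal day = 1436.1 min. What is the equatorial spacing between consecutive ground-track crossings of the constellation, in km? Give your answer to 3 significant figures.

Semi-major axis a = 6371 + 850 = 7221 km. Period T = 2π√(a³/μ) = 2π√(7221³/398600) = 6106.7 s = 101.78 min.
Single-satellite node shift = (6106.7/86166) × 360° = 25.51°.
With 4 satellites evenly phased, successive equator crossings are 25.51/4 = 6.378° apart.
That is 6.378 × 111.2 = 709 km at the equator.

709 km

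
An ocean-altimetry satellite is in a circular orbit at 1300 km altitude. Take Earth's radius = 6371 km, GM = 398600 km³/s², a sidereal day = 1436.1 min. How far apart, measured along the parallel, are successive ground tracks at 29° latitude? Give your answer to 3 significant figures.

2720 km

Semi-major axis a = 6371 + 1300 = 7671 km. Period T = 2π√(a³/μ) = 2π√(7671³/398600) = 6686.4 s = 111.44 min.
Node shift per orbit = (6686.4/86166) × 360° = 27.94°.
Equatorial spacing = 27.94 × 111.2 km/° = 3106 km.
At 29° latitude, spacing = 3106 × cos(29°) = 2717 km.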